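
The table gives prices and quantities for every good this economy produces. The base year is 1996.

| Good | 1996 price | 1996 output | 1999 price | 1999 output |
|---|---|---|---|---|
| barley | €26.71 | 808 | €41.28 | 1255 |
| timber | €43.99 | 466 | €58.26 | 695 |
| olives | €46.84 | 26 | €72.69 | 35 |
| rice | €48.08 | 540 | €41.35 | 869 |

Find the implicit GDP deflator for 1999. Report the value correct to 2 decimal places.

Nominal GDP 1999 = 41.28·1255 + 58.26·695 + 72.69·35 + 41.35·869 = 130774.40.
Real GDP 1999 (at 1996 prices) = 26.71·1255 + 43.99·695 + 46.84·35 + 48.08·869 = 107515.02.
Deflator = Nominal/Real × 100 = 130774.40/107515.02 × 100 = 121.634.

121.63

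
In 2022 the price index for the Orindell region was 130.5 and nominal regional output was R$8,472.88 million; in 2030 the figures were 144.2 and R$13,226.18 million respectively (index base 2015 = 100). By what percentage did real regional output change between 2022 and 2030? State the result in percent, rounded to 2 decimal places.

Real regional output 2022 = 8472.88 / 1.305 = 6492.63.
Real regional output 2030 = 13226.18 / 1.442 = 9172.11.
Real growth = 9172.11 / 6492.63 − 1 = 0.4127.

41.27%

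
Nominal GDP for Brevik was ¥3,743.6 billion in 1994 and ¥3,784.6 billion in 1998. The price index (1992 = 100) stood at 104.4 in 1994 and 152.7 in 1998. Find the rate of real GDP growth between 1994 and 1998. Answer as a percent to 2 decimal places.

Deflate each year: 1994 → 3743.6/1.044 = 3585.82; 1998 → 3784.6/1.527 = 2478.45.
So real GDP changed by 2478.45/3585.82 − 1 = -0.3088, i.e. -30.88%.

-30.88%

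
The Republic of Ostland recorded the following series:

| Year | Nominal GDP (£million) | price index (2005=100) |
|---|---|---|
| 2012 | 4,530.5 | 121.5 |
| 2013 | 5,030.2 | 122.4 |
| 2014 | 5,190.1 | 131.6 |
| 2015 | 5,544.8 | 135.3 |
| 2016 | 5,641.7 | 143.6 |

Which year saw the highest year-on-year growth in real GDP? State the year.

2013

2013: real = 5030.2/1.224 = 4109.64; growth vs 2012 (3728.81) = 10.21%.
2014: real = 5190.1/1.316 = 3943.84; growth vs 2013 (4109.64) = -4.03%.
2015: real = 5544.8/1.353 = 4098.15; growth vs 2014 (3943.84) = 3.91%.
2016: real = 5641.7/1.436 = 3928.76; growth vs 2015 (4098.15) = -4.13%.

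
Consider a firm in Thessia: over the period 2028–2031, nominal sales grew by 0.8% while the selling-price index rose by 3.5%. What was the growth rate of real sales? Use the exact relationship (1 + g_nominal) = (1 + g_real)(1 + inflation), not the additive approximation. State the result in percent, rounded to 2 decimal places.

(1 + g_nom) = (1 + g_real)(1 + π), so g_real = 1.0080 / 1.0350 − 1 = -0.02609.

-2.61%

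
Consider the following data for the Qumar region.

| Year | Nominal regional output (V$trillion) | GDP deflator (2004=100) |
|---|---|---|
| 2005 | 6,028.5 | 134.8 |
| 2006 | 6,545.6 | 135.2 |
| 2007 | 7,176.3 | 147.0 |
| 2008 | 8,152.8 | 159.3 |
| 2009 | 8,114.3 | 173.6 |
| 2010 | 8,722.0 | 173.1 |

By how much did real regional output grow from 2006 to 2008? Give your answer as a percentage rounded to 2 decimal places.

5.71%

Real regional output 2006 = 6545.6/1.352 = 4841.42.
Real regional output 2008 = 8152.8/1.593 = 5117.89.
Change = 5117.89/4841.42 − 1 = 0.0571.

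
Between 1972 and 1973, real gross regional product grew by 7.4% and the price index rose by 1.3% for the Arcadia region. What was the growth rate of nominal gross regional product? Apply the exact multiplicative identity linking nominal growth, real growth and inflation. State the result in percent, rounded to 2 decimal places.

8.80%

(1 + g_nom) = (1 + g_real)(1 + π) = 1.0740 × 1.0130 = 1.08796.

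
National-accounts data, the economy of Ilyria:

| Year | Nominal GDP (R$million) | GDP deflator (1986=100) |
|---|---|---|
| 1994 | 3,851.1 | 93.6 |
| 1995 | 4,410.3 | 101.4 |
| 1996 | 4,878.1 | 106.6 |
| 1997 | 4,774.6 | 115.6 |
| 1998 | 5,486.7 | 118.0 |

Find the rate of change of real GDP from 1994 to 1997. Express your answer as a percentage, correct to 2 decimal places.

Real GDP 1994 = 3851.1/0.936 = 4114.42.
Real GDP 1997 = 4774.6/1.156 = 4130.28.
Change = 4130.28/4114.42 − 1 = 0.0039.

0.39%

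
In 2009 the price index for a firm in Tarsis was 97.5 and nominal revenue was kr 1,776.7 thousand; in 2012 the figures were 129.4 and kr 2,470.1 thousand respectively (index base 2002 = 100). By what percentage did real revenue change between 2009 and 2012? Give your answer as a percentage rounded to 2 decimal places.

Real revenue 2009 = 1776.7 / 0.975 = 1822.26.
Real revenue 2012 = 2470.1 / 1.294 = 1908.89.
Real growth = 1908.89 / 1822.26 − 1 = 0.0475.

4.75%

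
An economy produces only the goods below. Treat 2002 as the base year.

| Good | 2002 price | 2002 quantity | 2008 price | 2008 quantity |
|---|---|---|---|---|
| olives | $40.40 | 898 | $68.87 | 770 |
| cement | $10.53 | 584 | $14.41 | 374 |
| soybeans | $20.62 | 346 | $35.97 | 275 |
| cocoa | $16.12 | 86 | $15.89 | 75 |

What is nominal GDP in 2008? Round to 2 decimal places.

Nominal GDP 2008 = Σ (p_2008 × q_2008) = 68.87·770 + 14.41·374 + 35.97·275 + 15.89·75 = 69502.74.

$69502.74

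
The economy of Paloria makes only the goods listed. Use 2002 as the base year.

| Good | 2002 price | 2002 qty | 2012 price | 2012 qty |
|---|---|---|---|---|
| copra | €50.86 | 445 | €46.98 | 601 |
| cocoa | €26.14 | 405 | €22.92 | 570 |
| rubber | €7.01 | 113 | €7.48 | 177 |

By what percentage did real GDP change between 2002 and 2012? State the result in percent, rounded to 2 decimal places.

37.33%

Real GDP 2002 = Nominal GDP 2002 = 50.86·445 + 26.14·405 + 7.01·113 = 34011.53.
Real GDP 2012 (at 2002 prices) = 50.86·601 + 26.14·570 + 7.01·177 = 46707.43.
Real growth = 46707.43/34011.53 − 1 = 0.3733.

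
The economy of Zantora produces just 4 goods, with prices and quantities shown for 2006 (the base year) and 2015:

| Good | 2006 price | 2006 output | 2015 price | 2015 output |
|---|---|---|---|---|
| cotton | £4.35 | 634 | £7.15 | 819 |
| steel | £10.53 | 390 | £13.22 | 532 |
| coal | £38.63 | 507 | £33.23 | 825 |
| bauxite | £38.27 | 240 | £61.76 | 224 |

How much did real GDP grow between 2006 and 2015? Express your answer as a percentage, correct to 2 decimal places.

39.21%

Real GDP 2006 = Nominal GDP 2006 = 4.35·634 + 10.53·390 + 38.63·507 + 38.27·240 = 35634.81.
Real GDP 2015 (at 2006 prices) = 4.35·819 + 10.53·532 + 38.63·825 + 38.27·224 = 49606.84.
Real growth = 49606.84/35634.81 − 1 = 0.3921.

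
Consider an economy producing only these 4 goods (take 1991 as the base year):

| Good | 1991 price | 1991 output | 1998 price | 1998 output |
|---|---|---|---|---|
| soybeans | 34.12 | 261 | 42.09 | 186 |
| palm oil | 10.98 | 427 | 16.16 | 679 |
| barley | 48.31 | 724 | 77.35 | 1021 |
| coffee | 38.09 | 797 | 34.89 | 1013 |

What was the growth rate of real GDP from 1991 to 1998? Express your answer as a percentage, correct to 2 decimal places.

Real GDP 1991 = Nominal GDP 1991 = 34.12·261 + 10.98·427 + 48.31·724 + 38.09·797 = 78927.95.
Real GDP 1998 (at 1991 prices) = 34.12·186 + 10.98·679 + 48.31·1021 + 38.09·1013 = 101711.42.
Real growth = 101711.42/78927.95 − 1 = 0.2887.

28.87%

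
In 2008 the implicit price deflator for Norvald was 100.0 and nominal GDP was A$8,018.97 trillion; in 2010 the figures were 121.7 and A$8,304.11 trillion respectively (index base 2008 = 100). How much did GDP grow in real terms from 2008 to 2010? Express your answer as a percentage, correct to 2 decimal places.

-14.91%

Deflate each year: 2008 → 8018.97/1.000 = 8018.97; 2010 → 8304.11/1.217 = 6823.43.
So real GDP changed by 6823.43/8018.97 − 1 = -0.1491, i.e. -14.91%.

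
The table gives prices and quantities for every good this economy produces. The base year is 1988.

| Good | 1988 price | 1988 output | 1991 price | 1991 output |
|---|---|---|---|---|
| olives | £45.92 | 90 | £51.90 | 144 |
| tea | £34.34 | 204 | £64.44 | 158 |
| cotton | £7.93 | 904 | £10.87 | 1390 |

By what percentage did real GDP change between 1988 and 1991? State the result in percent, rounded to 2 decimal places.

25.97%

Real GDP 1988 = Nominal GDP 1988 = 45.92·90 + 34.34·204 + 7.93·904 = 18306.88.
Real GDP 1991 (at 1988 prices) = 45.92·144 + 34.34·158 + 7.93·1390 = 23060.90.
Real growth = 23060.90/18306.88 − 1 = 0.2597.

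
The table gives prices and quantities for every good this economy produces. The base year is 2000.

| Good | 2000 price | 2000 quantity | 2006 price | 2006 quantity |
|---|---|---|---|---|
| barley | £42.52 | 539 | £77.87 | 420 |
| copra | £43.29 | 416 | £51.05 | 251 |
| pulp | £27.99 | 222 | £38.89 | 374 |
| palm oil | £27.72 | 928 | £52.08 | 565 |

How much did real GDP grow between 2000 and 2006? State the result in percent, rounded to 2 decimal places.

Real GDP 2000 = Nominal GDP 2000 = 42.52·539 + 43.29·416 + 27.99·222 + 27.72·928 = 72864.86.
Real GDP 2006 (at 2000 prices) = 42.52·420 + 43.29·251 + 27.99·374 + 27.72·565 = 54854.25.
Real growth = 54854.25/72864.86 − 1 = -0.2472.

-24.72%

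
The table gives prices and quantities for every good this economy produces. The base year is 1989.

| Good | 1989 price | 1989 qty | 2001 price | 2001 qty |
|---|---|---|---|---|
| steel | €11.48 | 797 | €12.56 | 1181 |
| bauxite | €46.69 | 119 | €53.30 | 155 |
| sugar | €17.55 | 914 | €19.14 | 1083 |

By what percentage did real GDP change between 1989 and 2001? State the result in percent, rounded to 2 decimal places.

29.45%

Real GDP 1989 = Nominal GDP 1989 = 11.48·797 + 46.69·119 + 17.55·914 = 30746.37.
Real GDP 2001 (at 1989 prices) = 11.48·1181 + 46.69·155 + 17.55·1083 = 39801.48.
Real growth = 39801.48/30746.37 − 1 = 0.2945.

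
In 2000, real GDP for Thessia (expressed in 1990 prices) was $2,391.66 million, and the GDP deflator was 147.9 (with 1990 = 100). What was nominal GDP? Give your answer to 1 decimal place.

Nominal GDP = Real × (GDP deflator/100) = 2391.66 × 1.479 = 3537.27.

$3,537.3 million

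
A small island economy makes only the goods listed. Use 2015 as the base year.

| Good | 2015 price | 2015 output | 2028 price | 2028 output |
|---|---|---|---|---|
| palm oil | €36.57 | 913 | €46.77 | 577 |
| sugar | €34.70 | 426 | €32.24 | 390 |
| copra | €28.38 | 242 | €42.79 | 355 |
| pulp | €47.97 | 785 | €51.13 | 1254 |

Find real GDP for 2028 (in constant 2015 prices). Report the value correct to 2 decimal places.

Real GDP 2028 = Σ (p_2015 × q_2028) = 36.57·577 + 34.70·390 + 28.38·355 + 47.97·1254 = 104863.17.

€104863.17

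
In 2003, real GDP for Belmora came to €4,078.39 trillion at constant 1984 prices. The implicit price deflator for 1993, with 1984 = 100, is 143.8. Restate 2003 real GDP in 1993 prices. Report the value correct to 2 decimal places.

Real GDP in 1993 prices = Real GDP in 1984 prices × (P_1993/P_1984) = 4078.39 × 1.438 = 5864.72.

€5,864.72 trillion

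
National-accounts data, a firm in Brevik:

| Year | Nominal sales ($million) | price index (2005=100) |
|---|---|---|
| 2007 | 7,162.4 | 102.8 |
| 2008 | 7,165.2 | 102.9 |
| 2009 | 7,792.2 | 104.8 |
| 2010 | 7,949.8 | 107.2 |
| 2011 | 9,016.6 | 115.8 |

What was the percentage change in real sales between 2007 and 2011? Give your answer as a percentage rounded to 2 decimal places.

Real sales 2007 = 7162.4/1.028 = 6967.32.
Real sales 2011 = 9016.6/1.158 = 7786.36.
Change = 7786.36/6967.32 − 1 = 0.1176.

11.76%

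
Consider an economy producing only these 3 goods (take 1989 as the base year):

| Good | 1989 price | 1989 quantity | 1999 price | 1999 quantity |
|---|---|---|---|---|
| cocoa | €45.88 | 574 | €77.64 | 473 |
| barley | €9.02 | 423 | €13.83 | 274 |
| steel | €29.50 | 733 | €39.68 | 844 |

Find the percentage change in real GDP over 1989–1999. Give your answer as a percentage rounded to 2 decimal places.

-5.22%

Real GDP 1989 = Nominal GDP 1989 = 45.88·574 + 9.02·423 + 29.50·733 = 51774.08.
Real GDP 1999 (at 1989 prices) = 45.88·473 + 9.02·274 + 29.50·844 = 49070.72.
Real growth = 49070.72/51774.08 − 1 = -0.0522.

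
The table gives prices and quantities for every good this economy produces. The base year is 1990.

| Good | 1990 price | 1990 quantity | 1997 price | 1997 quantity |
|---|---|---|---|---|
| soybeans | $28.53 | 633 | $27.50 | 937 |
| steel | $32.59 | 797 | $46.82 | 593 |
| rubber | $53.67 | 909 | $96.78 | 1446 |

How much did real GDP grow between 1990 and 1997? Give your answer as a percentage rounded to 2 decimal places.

Real GDP 1990 = Nominal GDP 1990 = 28.53·633 + 32.59·797 + 53.67·909 = 92819.75.
Real GDP 1997 (at 1990 prices) = 28.53·937 + 32.59·593 + 53.67·1446 = 123665.30.
Real growth = 123665.30/92819.75 − 1 = 0.3323.

33.23%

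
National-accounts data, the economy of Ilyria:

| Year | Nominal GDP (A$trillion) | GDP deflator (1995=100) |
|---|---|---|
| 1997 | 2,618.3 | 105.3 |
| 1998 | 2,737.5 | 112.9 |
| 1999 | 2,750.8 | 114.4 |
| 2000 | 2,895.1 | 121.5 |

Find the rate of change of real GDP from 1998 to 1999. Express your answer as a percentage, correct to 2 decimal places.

-0.83%

Real GDP 1998 = 2737.5/1.129 = 2424.71.
Real GDP 1999 = 2750.8/1.144 = 2404.55.
Change = 2404.55/2424.71 − 1 = -0.0083.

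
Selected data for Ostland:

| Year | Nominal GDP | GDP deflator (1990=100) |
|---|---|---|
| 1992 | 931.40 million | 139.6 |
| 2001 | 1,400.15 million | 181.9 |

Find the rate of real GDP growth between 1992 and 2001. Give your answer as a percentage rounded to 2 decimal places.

15.37%

Real GDP 1992 = 931.40 / 1.396 = 667.19.
Real GDP 2001 = 1400.15 / 1.819 = 769.74.
Real growth = 769.74 / 667.19 − 1 = 0.1537.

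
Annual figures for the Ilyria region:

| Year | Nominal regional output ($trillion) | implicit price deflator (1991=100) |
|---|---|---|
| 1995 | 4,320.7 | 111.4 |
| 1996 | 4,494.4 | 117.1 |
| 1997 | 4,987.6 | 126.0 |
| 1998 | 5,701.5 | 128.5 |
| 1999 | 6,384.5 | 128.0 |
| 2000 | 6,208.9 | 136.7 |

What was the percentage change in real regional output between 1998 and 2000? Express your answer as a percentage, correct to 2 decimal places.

Real regional output 1998 = 5701.5/1.285 = 4436.96.
Real regional output 2000 = 6208.9/1.367 = 4541.99.
Change = 4541.99/4436.96 − 1 = 0.0237.

2.37%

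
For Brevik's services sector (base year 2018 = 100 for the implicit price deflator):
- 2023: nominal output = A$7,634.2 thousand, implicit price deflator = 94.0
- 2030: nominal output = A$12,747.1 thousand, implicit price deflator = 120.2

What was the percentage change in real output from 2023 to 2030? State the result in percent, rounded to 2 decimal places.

Deflate each year: 2023 → 7634.2/0.940 = 8121.49; 2030 → 12747.1/1.202 = 10604.91.
So real output changed by 10604.91/8121.49 − 1 = 0.3058, i.e. 30.58%.

30.58%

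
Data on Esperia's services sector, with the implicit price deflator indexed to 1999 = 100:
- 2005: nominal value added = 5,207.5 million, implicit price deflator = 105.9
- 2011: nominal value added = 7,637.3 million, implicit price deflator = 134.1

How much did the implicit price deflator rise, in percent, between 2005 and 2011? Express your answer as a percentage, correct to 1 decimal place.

Price-level change = 134.1 / 105.9 − 1 = 0.2663.

26.6%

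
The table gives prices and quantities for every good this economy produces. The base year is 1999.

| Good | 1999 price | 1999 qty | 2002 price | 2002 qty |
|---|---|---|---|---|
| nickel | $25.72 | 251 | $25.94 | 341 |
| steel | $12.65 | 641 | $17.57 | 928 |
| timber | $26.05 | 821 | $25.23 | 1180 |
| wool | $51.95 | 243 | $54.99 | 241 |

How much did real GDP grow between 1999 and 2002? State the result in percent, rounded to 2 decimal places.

31.28%

Real GDP 1999 = Nominal GDP 1999 = 25.72·251 + 12.65·641 + 26.05·821 + 51.95·243 = 48575.27.
Real GDP 2002 (at 1999 prices) = 25.72·341 + 12.65·928 + 26.05·1180 + 51.95·241 = 63768.67.
Real growth = 63768.67/48575.27 − 1 = 0.3128.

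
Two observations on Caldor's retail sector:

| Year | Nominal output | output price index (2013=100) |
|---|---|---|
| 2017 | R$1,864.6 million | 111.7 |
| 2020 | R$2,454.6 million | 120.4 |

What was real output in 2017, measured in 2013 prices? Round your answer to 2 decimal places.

Real output = Nominal / (output price index/100) = 1864.6 / 1.117 = 1669.29.

R$1,669.29 million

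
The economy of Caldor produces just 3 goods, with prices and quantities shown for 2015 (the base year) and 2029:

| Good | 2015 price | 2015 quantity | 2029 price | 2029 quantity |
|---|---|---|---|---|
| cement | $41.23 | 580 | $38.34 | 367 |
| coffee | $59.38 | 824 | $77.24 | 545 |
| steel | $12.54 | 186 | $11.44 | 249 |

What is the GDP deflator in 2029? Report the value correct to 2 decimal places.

116.59

Nominal GDP 2029 = 38.34·367 + 77.24·545 + 11.44·249 = 59015.14.
Real GDP 2029 (at 2015 prices) = 41.23·367 + 59.38·545 + 12.54·249 = 50615.97.
Deflator = Nominal/Real × 100 = 59015.14/50615.97 × 100 = 116.594.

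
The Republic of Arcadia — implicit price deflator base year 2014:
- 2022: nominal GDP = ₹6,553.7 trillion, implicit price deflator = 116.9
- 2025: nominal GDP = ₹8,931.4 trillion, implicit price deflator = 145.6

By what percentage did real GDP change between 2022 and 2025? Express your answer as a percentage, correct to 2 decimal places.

9.42%

Deflate each year: 2022 → 6553.7/1.169 = 5606.24; 2025 → 8931.4/1.456 = 6134.20.
So real GDP changed by 6134.20/5606.24 − 1 = 0.0942, i.e. 9.42%.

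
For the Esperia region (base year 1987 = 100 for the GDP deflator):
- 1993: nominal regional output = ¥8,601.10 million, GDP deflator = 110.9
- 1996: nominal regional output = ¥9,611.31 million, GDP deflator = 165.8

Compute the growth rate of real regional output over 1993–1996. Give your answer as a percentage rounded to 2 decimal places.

Real regional output 1993 = 8601.10 / 1.109 = 7755.73.
Real regional output 1996 = 9611.31 / 1.658 = 5796.93.
Real growth = 5796.93 / 7755.73 − 1 = -0.2526.

-25.26%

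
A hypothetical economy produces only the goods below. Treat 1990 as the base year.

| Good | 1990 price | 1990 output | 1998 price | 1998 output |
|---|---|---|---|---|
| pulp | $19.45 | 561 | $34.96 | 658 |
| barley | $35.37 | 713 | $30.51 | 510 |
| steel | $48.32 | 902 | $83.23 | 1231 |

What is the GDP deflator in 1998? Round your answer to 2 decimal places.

Nominal GDP 1998 = 34.96·658 + 30.51·510 + 83.23·1231 = 141019.91.
Real GDP 1998 (at 1990 prices) = 19.45·658 + 35.37·510 + 48.32·1231 = 90318.72.
Deflator = Nominal/Real × 100 = 141019.91/90318.72 × 100 = 156.136.

156.14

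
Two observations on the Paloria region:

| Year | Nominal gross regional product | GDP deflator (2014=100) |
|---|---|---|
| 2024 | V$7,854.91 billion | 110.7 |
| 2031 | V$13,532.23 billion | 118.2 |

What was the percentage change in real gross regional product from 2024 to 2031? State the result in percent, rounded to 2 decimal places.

61.35%

Deflate each year: 2024 → 7854.91/1.107 = 7095.67; 2031 → 13532.23/1.182 = 11448.59.
So real gross regional product changed by 11448.59/7095.67 − 1 = 0.6135, i.e. 61.35%.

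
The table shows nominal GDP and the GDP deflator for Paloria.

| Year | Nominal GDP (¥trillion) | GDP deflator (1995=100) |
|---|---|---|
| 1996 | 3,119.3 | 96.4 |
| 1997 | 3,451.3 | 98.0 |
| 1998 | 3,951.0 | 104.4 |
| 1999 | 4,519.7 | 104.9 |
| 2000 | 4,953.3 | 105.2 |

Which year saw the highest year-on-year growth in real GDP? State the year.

1997: real = 3451.3/0.980 = 3521.73; growth vs 1996 (3235.79) = 8.84%.
1998: real = 3951.0/1.044 = 3784.48; growth vs 1997 (3521.73) = 7.46%.
1999: real = 4519.7/1.049 = 4308.58; growth vs 1998 (3784.48) = 13.85%.
2000: real = 4953.3/1.052 = 4708.46; growth vs 1999 (4308.58) = 9.28%.

1999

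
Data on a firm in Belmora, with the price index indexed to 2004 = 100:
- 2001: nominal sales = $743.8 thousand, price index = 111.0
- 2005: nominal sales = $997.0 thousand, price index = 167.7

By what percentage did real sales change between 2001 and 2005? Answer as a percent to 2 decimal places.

-11.28%

Deflate each year: 2001 → 743.8/1.110 = 670.09; 2005 → 997.0/1.677 = 594.51.
So real sales changed by 594.51/670.09 − 1 = -0.1128, i.e. -11.28%.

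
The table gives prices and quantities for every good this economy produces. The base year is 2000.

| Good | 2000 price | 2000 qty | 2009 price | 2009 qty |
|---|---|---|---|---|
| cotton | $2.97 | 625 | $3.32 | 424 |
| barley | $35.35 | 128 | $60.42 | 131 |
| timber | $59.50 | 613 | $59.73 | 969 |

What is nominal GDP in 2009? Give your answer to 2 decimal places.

$67201.07

Nominal GDP 2009 = Σ (p_2009 × q_2009) = 3.32·424 + 60.42·131 + 59.73·969 = 67201.07.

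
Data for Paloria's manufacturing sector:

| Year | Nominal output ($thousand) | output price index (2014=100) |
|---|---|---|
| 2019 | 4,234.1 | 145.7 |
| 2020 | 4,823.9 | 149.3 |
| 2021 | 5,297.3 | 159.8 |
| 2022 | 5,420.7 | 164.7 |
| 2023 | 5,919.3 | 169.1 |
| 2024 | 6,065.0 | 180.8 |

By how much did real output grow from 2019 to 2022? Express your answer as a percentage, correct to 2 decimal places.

Real output 2019 = 4234.1/1.457 = 2906.04.
Real output 2022 = 5420.7/1.647 = 3291.26.
Change = 3291.26/2906.04 − 1 = 0.1326.

13.26%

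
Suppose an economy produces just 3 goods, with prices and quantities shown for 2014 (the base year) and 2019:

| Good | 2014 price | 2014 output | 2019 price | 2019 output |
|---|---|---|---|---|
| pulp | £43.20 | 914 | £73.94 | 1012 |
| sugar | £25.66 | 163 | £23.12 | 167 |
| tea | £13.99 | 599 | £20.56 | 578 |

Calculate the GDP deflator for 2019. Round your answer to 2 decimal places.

161.48

Nominal GDP 2019 = 73.94·1012 + 23.12·167 + 20.56·578 = 90572.00.
Real GDP 2019 (at 2014 prices) = 43.20·1012 + 25.66·167 + 13.99·578 = 56089.84.
Deflator = Nominal/Real × 100 = 90572.00/56089.84 × 100 = 161.477.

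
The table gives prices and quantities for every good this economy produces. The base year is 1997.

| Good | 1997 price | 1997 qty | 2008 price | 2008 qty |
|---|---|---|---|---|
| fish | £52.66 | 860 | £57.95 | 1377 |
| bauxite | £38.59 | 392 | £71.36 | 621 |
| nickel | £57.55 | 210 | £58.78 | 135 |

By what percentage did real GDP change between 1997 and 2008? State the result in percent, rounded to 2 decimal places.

Real GDP 1997 = Nominal GDP 1997 = 52.66·860 + 38.59·392 + 57.55·210 = 72500.38.
Real GDP 2008 (at 1997 prices) = 52.66·1377 + 38.59·621 + 57.55·135 = 104246.46.
Real growth = 104246.46/72500.38 − 1 = 0.4379.

43.79%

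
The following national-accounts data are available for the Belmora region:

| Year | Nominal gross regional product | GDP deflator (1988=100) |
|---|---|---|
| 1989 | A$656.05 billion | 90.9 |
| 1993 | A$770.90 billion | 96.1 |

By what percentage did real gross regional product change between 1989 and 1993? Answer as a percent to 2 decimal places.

Real gross regional product 1989 = 656.05 / 0.909 = 721.73.
Real gross regional product 1993 = 770.90 / 0.961 = 802.19.
Real growth = 802.19 / 721.73 − 1 = 0.1115.

11.15%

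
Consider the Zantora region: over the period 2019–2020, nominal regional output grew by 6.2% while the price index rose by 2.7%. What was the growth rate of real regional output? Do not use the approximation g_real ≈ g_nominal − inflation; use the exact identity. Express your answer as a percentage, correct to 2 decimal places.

3.41%

(1 + g_nom) = (1 + g_real)(1 + π), so g_real = 1.0620 / 1.0270 − 1 = 0.03408.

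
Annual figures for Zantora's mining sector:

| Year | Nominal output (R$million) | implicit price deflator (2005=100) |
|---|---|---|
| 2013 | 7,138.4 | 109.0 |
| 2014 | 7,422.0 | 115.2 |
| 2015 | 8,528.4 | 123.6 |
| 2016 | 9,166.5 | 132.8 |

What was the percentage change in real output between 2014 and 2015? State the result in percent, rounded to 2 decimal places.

7.10%

Real output 2014 = 7422.0/1.152 = 6442.71.
Real output 2015 = 8528.4/1.236 = 6900.00.
Change = 6900.00/6442.71 − 1 = 0.0710.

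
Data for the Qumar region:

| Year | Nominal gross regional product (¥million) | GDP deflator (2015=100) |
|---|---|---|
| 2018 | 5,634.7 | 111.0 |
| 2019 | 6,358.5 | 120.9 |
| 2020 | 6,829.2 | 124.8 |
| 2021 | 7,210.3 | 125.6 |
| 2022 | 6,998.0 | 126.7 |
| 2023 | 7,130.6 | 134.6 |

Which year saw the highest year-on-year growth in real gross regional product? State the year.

2019: real = 6358.5/1.209 = 5259.31; growth vs 2018 (5076.31) = 3.60%.
2020: real = 6829.2/1.248 = 5472.12; growth vs 2019 (5259.31) = 4.05%.
2021: real = 7210.3/1.256 = 5740.68; growth vs 2020 (5472.12) = 4.91%.
2022: real = 6998.0/1.267 = 5523.28; growth vs 2021 (5740.68) = -3.79%.
2023: real = 7130.6/1.346 = 5297.62; growth vs 2022 (5523.28) = -4.09%.

2021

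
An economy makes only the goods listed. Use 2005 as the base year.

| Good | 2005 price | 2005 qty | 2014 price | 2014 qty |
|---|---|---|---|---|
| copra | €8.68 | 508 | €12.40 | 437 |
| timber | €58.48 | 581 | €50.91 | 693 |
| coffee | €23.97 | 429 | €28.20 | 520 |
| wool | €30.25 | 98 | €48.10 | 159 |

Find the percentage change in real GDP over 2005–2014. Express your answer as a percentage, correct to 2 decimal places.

Real GDP 2005 = Nominal GDP 2005 = 8.68·508 + 58.48·581 + 23.97·429 + 30.25·98 = 51633.95.
Real GDP 2014 (at 2005 prices) = 8.68·437 + 58.48·693 + 23.97·520 + 30.25·159 = 61593.95.
Real growth = 61593.95/51633.95 − 1 = 0.1929.

19.29%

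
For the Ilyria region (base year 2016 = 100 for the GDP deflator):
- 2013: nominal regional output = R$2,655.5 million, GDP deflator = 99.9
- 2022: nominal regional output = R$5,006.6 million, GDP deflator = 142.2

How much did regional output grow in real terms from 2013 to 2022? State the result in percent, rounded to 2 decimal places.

Deflate each year: 2013 → 2655.5/0.999 = 2658.16; 2022 → 5006.6/1.422 = 3520.82.
So real regional output changed by 3520.82/2658.16 − 1 = 0.3245, i.e. 32.45%.

32.45%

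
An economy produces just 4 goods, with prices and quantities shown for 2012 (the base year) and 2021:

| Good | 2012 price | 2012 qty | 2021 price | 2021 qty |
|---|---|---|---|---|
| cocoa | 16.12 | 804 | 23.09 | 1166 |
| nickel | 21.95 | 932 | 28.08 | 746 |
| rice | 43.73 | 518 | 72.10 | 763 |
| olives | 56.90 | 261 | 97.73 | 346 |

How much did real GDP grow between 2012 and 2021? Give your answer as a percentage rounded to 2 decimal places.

24.40%

Real GDP 2012 = Nominal GDP 2012 = 16.12·804 + 21.95·932 + 43.73·518 + 56.90·261 = 70920.92.
Real GDP 2021 (at 2012 prices) = 16.12·1166 + 21.95·746 + 43.73·763 + 56.90·346 = 88224.01.
Real growth = 88224.01/70920.92 − 1 = 0.2440.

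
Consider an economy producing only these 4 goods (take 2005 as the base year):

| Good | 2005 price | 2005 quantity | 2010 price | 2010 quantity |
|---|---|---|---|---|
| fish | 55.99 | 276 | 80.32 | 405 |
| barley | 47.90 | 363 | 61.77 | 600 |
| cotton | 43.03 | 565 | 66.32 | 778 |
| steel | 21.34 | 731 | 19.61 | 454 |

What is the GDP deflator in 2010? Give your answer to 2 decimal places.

Nominal GDP 2010 = 80.32·405 + 61.77·600 + 66.32·778 + 19.61·454 = 130091.50.
Real GDP 2010 (at 2005 prices) = 55.99·405 + 47.90·600 + 43.03·778 + 21.34·454 = 94581.65.
Deflator = Nominal/Real × 100 = 130091.50/94581.65 × 100 = 137.544.

137.54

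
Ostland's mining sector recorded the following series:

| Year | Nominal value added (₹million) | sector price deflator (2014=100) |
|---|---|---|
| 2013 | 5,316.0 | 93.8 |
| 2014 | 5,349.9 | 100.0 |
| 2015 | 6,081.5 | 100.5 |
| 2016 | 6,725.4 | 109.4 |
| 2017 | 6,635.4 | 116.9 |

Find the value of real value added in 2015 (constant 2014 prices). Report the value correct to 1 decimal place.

Real value added 2015 = 6081.5 / 1.005 = 6051.24.

₹6,051.2 million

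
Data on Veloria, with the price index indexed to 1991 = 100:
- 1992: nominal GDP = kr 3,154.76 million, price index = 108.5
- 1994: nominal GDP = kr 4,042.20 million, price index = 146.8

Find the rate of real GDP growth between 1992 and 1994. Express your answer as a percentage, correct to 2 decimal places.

-5.30%

Deflate each year: 1992 → 3154.76/1.085 = 2907.61; 1994 → 4042.20/1.468 = 2753.54.
So real GDP changed by 2753.54/2907.61 − 1 = -0.0530, i.e. -5.30%.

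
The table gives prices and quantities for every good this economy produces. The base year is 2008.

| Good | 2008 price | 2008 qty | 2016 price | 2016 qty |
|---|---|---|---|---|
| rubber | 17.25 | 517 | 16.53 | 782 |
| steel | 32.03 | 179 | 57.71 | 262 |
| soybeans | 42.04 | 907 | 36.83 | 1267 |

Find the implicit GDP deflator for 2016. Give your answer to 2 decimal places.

99.42

Nominal GDP 2016 = 16.53·782 + 57.71·262 + 36.83·1267 = 74710.09.
Real GDP 2016 (at 2008 prices) = 17.25·782 + 32.03·262 + 42.04·1267 = 75146.04.
Deflator = Nominal/Real × 100 = 74710.09/75146.04 × 100 = 99.420.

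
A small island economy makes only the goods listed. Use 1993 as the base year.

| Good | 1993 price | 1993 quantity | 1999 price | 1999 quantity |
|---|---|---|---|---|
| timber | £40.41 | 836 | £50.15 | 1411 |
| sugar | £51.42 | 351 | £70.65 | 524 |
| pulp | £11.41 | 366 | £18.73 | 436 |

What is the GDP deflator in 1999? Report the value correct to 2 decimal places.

130.37

Nominal GDP 1999 = 50.15·1411 + 70.65·524 + 18.73·436 = 115948.53.
Real GDP 1999 (at 1993 prices) = 40.41·1411 + 51.42·524 + 11.41·436 = 88937.35.
Deflator = Nominal/Real × 100 = 115948.53/88937.35 × 100 = 130.371.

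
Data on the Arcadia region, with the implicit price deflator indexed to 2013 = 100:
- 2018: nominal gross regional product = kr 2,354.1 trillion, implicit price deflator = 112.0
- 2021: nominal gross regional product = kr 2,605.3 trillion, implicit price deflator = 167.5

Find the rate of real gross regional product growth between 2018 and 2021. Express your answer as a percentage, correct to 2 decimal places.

-26.00%

Deflate each year: 2018 → 2354.1/1.120 = 2101.88; 2021 → 2605.3/1.675 = 1555.40.
So real gross regional product changed by 1555.40/2101.88 − 1 = -0.2600, i.e. -26.00%.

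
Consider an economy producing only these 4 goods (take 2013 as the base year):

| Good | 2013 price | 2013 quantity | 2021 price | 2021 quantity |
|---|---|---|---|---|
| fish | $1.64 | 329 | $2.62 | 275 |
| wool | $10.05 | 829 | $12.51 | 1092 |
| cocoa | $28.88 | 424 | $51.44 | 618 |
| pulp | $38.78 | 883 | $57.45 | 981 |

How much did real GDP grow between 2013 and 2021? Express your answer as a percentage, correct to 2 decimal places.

21.60%

Real GDP 2013 = Nominal GDP 2013 = 1.64·329 + 10.05·829 + 28.88·424 + 38.78·883 = 55358.87.
Real GDP 2021 (at 2013 prices) = 1.64·275 + 10.05·1092 + 28.88·618 + 38.78·981 = 67316.62.
Real growth = 67316.62/55358.87 − 1 = 0.2160.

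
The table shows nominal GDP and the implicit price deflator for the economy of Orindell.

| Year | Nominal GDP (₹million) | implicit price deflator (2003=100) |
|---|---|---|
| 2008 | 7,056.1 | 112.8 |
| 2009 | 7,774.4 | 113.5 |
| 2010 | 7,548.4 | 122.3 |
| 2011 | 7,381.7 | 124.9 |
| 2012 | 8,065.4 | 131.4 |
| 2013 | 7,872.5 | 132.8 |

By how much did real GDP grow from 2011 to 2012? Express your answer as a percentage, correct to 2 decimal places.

Real GDP 2011 = 7381.7/1.249 = 5910.09.
Real GDP 2012 = 8065.4/1.314 = 6138.05.
Change = 6138.05/5910.09 − 1 = 0.0386.

3.86%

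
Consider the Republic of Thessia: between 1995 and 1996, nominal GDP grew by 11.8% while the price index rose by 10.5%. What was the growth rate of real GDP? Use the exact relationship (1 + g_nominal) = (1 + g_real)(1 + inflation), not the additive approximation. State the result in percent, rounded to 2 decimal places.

(1 + g_nom) = (1 + g_real)(1 + π), so g_real = 1.1180 / 1.1050 − 1 = 0.01176.

1.18%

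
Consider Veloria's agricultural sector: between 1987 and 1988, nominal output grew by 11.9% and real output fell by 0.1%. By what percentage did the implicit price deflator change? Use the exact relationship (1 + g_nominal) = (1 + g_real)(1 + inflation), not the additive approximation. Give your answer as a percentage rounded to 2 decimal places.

12.01%

(1 + g_nom) = (1 + g_real)(1 + π), so π = 1.1190 / 0.9990 − 1 = 0.12012.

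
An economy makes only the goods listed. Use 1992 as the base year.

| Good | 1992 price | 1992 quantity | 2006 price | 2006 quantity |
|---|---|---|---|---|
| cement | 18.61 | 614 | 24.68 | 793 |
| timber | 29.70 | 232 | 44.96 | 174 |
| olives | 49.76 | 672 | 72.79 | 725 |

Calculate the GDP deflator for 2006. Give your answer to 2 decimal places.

Nominal GDP 2006 = 24.68·793 + 44.96·174 + 72.79·725 = 80167.03.
Real GDP 2006 (at 1992 prices) = 18.61·793 + 29.70·174 + 49.76·725 = 56001.53.
Deflator = Nominal/Real × 100 = 80167.03/56001.53 × 100 = 143.151.

143.15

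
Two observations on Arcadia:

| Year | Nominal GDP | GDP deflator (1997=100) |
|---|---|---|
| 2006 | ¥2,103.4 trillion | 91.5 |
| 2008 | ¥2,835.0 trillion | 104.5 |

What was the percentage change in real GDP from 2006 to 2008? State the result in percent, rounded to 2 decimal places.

18.01%

Deflate each year: 2006 → 2103.4/0.915 = 2298.80; 2008 → 2835.0/1.045 = 2712.92.
So real GDP changed by 2712.92/2298.80 − 1 = 0.1801, i.e. 18.01%.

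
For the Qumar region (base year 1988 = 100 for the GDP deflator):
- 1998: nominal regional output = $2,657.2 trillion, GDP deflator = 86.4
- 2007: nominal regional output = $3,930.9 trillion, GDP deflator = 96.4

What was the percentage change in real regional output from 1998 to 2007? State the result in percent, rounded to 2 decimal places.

Real regional output 1998 = 2657.2 / 0.864 = 3075.46.
Real regional output 2007 = 3930.9 / 0.964 = 4077.70.
Real growth = 4077.70 / 3075.46 − 1 = 0.3259.

32.59%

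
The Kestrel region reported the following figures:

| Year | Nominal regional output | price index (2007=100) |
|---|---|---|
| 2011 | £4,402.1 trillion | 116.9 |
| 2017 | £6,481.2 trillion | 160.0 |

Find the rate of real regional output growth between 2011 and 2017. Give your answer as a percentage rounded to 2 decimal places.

Real regional output 2011 = 4402.1 / 1.169 = 3765.70.
Real regional output 2017 = 6481.2 / 1.600 = 4050.75.
Real growth = 4050.75 / 3765.70 − 1 = 0.0757.

7.57%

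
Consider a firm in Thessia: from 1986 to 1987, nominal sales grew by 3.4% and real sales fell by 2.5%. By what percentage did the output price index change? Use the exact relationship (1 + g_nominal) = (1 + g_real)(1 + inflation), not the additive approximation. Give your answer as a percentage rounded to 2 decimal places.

(1 + g_nom) = (1 + g_real)(1 + π), so π = 1.0340 / 0.9750 − 1 = 0.06051.

6.05%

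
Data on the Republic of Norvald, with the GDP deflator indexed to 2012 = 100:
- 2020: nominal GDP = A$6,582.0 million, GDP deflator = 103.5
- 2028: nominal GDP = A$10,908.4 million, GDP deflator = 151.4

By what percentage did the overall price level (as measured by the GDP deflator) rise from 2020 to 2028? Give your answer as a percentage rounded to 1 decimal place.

Price-level change = 151.4 / 103.5 − 1 = 0.4628.

46.3%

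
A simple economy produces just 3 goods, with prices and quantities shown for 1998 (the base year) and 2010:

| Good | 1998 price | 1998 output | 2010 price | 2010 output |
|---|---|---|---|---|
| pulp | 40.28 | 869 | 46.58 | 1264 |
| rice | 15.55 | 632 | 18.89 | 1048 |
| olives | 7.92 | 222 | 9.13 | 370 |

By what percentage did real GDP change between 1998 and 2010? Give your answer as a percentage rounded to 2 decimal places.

Real GDP 1998 = Nominal GDP 1998 = 40.28·869 + 15.55·632 + 7.92·222 = 46589.16.
Real GDP 2010 (at 1998 prices) = 40.28·1264 + 15.55·1048 + 7.92·370 = 70140.72.
Real growth = 70140.72/46589.16 − 1 = 0.5055.

50.55%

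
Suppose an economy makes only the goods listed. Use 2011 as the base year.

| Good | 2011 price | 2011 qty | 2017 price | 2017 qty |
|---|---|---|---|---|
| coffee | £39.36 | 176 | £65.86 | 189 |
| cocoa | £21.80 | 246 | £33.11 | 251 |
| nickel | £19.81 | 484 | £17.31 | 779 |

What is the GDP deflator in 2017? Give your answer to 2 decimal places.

120.82

Nominal GDP 2017 = 65.86·189 + 33.11·251 + 17.31·779 = 34242.64.
Real GDP 2017 (at 2011 prices) = 39.36·189 + 21.80·251 + 19.81·779 = 28342.83.
Deflator = Nominal/Real × 100 = 34242.64/28342.83 × 100 = 120.816.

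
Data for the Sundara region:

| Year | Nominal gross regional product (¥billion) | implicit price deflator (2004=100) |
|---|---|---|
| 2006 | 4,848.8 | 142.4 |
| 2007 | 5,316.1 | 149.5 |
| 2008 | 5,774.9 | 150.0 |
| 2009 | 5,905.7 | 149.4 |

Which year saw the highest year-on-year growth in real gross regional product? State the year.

2007: real = 5316.1/1.495 = 3555.92; growth vs 2006 (3405.06) = 4.43%.
2008: real = 5774.9/1.500 = 3849.93; growth vs 2007 (3555.92) = 8.27%.
2009: real = 5905.7/1.494 = 3952.95; growth vs 2008 (3849.93) = 2.68%.

2008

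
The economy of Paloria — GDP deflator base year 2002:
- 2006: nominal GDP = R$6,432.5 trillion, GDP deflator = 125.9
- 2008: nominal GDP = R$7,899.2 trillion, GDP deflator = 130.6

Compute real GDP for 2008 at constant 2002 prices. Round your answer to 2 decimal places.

Real GDP = Nominal / (GDP deflator/100) = 7899.2 / 1.306 = 6048.39.

R$6,048.39 trillion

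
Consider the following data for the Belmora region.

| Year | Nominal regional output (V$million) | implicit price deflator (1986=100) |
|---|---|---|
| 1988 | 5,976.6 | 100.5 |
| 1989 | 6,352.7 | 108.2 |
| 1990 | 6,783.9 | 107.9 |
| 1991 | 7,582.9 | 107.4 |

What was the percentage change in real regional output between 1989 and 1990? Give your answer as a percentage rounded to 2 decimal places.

Real regional output 1989 = 6352.7/1.082 = 5871.26.
Real regional output 1990 = 6783.9/1.079 = 6287.21.
Change = 6287.21/5871.26 − 1 = 0.0708.

7.08%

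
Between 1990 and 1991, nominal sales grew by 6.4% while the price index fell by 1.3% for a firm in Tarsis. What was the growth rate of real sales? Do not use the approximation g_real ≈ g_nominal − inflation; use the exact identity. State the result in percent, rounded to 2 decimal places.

7.80%

(1 + g_nom) = (1 + g_real)(1 + π), so g_real = 1.0640 / 0.9870 − 1 = 0.07801.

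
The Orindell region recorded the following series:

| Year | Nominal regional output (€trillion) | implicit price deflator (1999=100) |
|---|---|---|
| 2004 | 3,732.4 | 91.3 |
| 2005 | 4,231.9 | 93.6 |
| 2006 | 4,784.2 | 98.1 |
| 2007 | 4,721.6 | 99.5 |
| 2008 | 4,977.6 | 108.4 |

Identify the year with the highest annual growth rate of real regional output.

2005: real = 4231.9/0.936 = 4521.26; growth vs 2004 (4088.06) = 10.60%.
2006: real = 4784.2/0.981 = 4876.86; growth vs 2005 (4521.26) = 7.87%.
2007: real = 4721.6/0.995 = 4745.33; growth vs 2006 (4876.86) = -2.70%.
2008: real = 4977.6/1.084 = 4591.88; growth vs 2007 (4745.33) = -3.23%.

2005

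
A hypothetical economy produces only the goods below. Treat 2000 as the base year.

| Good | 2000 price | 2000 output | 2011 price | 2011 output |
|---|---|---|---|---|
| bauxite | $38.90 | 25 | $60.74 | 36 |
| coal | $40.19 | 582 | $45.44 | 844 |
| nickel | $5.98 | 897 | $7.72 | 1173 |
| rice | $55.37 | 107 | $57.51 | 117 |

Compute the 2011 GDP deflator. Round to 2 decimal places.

115.38

Nominal GDP 2011 = 60.74·36 + 45.44·844 + 7.72·1173 + 57.51·117 = 56322.23.
Real GDP 2011 (at 2000 prices) = 38.90·36 + 40.19·844 + 5.98·1173 + 55.37·117 = 48813.59.
Deflator = Nominal/Real × 100 = 56322.23/48813.59 × 100 = 115.382.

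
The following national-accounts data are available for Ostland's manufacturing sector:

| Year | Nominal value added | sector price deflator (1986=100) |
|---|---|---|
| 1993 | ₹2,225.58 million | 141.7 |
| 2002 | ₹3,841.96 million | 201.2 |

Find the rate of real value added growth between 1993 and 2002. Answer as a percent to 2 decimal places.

Deflate each year: 1993 → 2225.58/1.417 = 1570.63; 2002 → 3841.96/2.012 = 1909.52.
So real value added changed by 1909.52/1570.63 − 1 = 0.2158, i.e. 21.58%.

21.58%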